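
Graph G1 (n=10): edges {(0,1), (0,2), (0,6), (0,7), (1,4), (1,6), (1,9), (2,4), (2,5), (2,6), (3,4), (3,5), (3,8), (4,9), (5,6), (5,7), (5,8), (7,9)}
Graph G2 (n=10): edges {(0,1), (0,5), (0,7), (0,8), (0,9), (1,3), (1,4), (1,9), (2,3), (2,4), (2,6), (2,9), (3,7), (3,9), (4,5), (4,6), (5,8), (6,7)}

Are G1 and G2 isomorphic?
Yes, isomorphic

The graphs are isomorphic.
One valid mapping φ: V(G1) → V(G2): 0→3, 1→2, 2→1, 3→5, 4→4, 5→0, 6→9, 7→7, 8→8, 9→6

Verify φ preserves adjacency — for each edge of G1, its image is an edge of G2:
  (0,1) → (φ(0),φ(1)) = (2,3) ∈ E(G2) ✓
  (0,2) → (φ(0),φ(2)) = (1,3) ∈ E(G2) ✓
  (0,6) → (φ(0),φ(6)) = (3,9) ∈ E(G2) ✓
  (0,7) → (φ(0),φ(7)) = (3,7) ∈ E(G2) ✓
  (1,4) → (φ(1),φ(4)) = (2,4) ∈ E(G2) ✓
  (1,6) → (φ(1),φ(6)) = (2,9) ∈ E(G2) ✓
  (1,9) → (φ(1),φ(9)) = (2,6) ∈ E(G2) ✓
  (2,4) → (φ(2),φ(4)) = (1,4) ∈ E(G2) ✓
  (2,5) → (φ(2),φ(5)) = (0,1) ∈ E(G2) ✓
  (2,6) → (φ(2),φ(6)) = (1,9) ∈ E(G2) ✓
  (3,4) → (φ(3),φ(4)) = (4,5) ∈ E(G2) ✓
  (3,5) → (φ(3),φ(5)) = (0,5) ∈ E(G2) ✓
  (3,8) → (φ(3),φ(8)) = (5,8) ∈ E(G2) ✓
  (4,9) → (φ(4),φ(9)) = (4,6) ∈ E(G2) ✓
  (5,6) → (φ(5),φ(6)) = (0,9) ∈ E(G2) ✓
  (5,7) → (φ(5),φ(7)) = (0,7) ∈ E(G2) ✓
  (5,8) → (φ(5),φ(8)) = (0,8) ∈ E(G2) ✓
  (7,9) → (φ(7),φ(9)) = (6,7) ∈ E(G2) ✓
All 18 edges of G1 map to edges of G2, and |E(G1)| = |E(G2)| = 18, so φ is a bijection on edges as well as vertices. Hence G1 ≅ G2.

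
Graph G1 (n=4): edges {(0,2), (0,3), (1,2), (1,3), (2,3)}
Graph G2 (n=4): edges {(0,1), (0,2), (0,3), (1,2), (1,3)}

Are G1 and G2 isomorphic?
Yes, isomorphic

The graphs are isomorphic.
One valid mapping φ: V(G1) → V(G2): 0→2, 1→3, 2→1, 3→0

Verify φ preserves adjacency — for each edge of G1, its image is an edge of G2:
  (0,2) → (φ(0),φ(2)) = (1,2) ∈ E(G2) ✓
  (0,3) → (φ(0),φ(3)) = (0,2) ∈ E(G2) ✓
  (1,2) → (φ(1),φ(2)) = (1,3) ∈ E(G2) ✓
  (1,3) → (φ(1),φ(3)) = (0,3) ∈ E(G2) ✓
  (2,3) → (φ(2),φ(3)) = (0,1) ∈ E(G2) ✓
All 5 edges of G1 map to edges of G2, and |E(G1)| = |E(G2)| = 5, so φ is a bijection on edges as well as vertices. Hence G1 ≅ G2.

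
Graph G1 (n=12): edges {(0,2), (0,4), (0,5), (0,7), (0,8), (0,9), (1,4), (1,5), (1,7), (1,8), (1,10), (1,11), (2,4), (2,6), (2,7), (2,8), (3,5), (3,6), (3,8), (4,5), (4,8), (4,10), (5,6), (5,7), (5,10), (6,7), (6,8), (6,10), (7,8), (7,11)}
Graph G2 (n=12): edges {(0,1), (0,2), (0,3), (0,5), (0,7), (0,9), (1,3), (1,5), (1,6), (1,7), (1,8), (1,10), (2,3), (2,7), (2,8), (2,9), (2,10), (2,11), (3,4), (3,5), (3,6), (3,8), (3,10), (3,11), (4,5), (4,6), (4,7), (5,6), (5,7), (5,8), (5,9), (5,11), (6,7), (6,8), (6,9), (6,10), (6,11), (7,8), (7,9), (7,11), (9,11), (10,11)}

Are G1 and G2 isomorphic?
No, not isomorphic

The graphs are NOT isomorphic.

Degrees in G1: deg(0)=6, deg(1)=6, deg(2)=5, deg(3)=3, deg(4)=6, deg(5)=7, deg(6)=6, deg(7)=7, deg(8)=7, deg(9)=1, deg(10)=4, deg(11)=2.
Sorted degree sequence of G1: [7, 7, 7, 6, 6, 6, 6, 5, 4, 3, 2, 1].
Degrees in G2: deg(0)=6, deg(1)=7, deg(2)=7, deg(3)=9, deg(4)=4, deg(5)=9, deg(6)=9, deg(7)=9, deg(8)=6, deg(9)=6, deg(10)=5, deg(11)=7.
Sorted degree sequence of G2: [9, 9, 9, 9, 7, 7, 7, 6, 6, 6, 5, 4].
The (sorted) degree sequence is an isomorphism invariant, so since G1 and G2 have different degree sequences they cannot be isomorphic.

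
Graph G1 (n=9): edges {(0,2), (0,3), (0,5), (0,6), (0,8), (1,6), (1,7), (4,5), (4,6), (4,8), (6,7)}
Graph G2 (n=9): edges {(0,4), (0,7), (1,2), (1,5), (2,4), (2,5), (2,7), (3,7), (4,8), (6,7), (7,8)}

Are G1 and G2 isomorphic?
Yes, isomorphic

The graphs are isomorphic.
One valid mapping φ: V(G1) → V(G2): 0→7, 1→5, 2→6, 3→3, 4→4, 5→8, 6→2, 7→1, 8→0

Verify φ preserves adjacency — for each edge of G1, its image is an edge of G2:
  (0,2) → (φ(0),φ(2)) = (6,7) ∈ E(G2) ✓
  (0,3) → (φ(0),φ(3)) = (3,7) ∈ E(G2) ✓
  (0,5) → (φ(0),φ(5)) = (7,8) ∈ E(G2) ✓
  (0,6) → (φ(0),φ(6)) = (2,7) ∈ E(G2) ✓
  (0,8) → (φ(0),φ(8)) = (0,7) ∈ E(G2) ✓
  (1,6) → (φ(1),φ(6)) = (2,5) ∈ E(G2) ✓
  (1,7) → (φ(1),φ(7)) = (1,5) ∈ E(G2) ✓
  (4,5) → (φ(4),φ(5)) = (4,8) ∈ E(G2) ✓
  (4,6) → (φ(4),φ(6)) = (2,4) ∈ E(G2) ✓
  (4,8) → (φ(4),φ(8)) = (0,4) ∈ E(G2) ✓
  (6,7) → (φ(6),φ(7)) = (1,2) ∈ E(G2) ✓
All 11 edges of G1 map to edges of G2, and |E(G1)| = |E(G2)| = 11, so φ is a bijection on edges as well as vertices. Hence G1 ≅ G2.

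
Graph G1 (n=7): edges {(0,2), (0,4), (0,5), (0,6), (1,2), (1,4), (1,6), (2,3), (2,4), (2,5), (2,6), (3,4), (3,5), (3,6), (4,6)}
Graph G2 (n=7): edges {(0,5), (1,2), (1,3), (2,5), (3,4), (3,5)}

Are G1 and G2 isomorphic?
No, not isomorphic

The graphs are NOT isomorphic.

Counting triangles (3-cliques): G1 has 12, G2 has 0.
Triangle count is an isomorphism invariant, so differing triangle counts rule out isomorphism.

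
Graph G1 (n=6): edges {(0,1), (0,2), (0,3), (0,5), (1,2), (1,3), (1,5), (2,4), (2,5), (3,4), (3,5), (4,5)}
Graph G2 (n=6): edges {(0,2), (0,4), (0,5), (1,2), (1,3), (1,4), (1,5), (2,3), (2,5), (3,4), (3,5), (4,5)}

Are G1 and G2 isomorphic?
Yes, isomorphic

The graphs are isomorphic.
One valid mapping φ: V(G1) → V(G2): 0→1, 1→3, 2→4, 3→2, 4→0, 5→5

Verify φ preserves adjacency — for each edge of G1, its image is an edge of G2:
  (0,1) → (φ(0),φ(1)) = (1,3) ∈ E(G2) ✓
  (0,2) → (φ(0),φ(2)) = (1,4) ∈ E(G2) ✓
  (0,3) → (φ(0),φ(3)) = (1,2) ∈ E(G2) ✓
  (0,5) → (φ(0),φ(5)) = (1,5) ∈ E(G2) ✓
  (1,2) → (φ(1),φ(2)) = (3,4) ∈ E(G2) ✓
  (1,3) → (φ(1),φ(3)) = (2,3) ∈ E(G2) ✓
  (1,5) → (φ(1),φ(5)) = (3,5) ∈ E(G2) ✓
  (2,4) → (φ(2),φ(4)) = (0,4) ∈ E(G2) ✓
  (2,5) → (φ(2),φ(5)) = (4,5) ∈ E(G2) ✓
  (3,4) → (φ(3),φ(4)) = (0,2) ∈ E(G2) ✓
  (3,5) → (φ(3),φ(5)) = (2,5) ∈ E(G2) ✓
  (4,5) → (φ(4),φ(5)) = (0,5) ∈ E(G2) ✓
All 12 edges of G1 map to edges of G2, and |E(G1)| = |E(G2)| = 12, so φ is a bijection on edges as well as vertices. Hence G1 ≅ G2.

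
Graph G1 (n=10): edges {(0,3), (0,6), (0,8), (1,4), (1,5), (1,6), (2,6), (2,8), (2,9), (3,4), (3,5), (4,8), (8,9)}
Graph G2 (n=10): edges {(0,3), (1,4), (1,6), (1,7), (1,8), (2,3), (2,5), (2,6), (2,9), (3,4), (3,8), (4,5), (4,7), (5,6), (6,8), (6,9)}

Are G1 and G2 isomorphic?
No, not isomorphic

The graphs are NOT isomorphic.

Counting triangles (3-cliques): G1 has 1, G2 has 4.
Triangle count is an isomorphism invariant, so differing triangle counts rule out isomorphism.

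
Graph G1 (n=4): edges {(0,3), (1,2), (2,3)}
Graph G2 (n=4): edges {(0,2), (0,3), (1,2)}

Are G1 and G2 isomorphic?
Yes, isomorphic

The graphs are isomorphic.
One valid mapping φ: V(G1) → V(G2): 0→3, 1→1, 2→2, 3→0

Verify φ preserves adjacency — for each edge of G1, its image is an edge of G2:
  (0,3) → (φ(0),φ(3)) = (0,3) ∈ E(G2) ✓
  (1,2) → (φ(1),φ(2)) = (1,2) ∈ E(G2) ✓
  (2,3) → (φ(2),φ(3)) = (0,2) ∈ E(G2) ✓
All 3 edges of G1 map to edges of G2, and |E(G1)| = |E(G2)| = 3, so φ is a bijection on edges as well as vertices. Hence G1 ≅ G2.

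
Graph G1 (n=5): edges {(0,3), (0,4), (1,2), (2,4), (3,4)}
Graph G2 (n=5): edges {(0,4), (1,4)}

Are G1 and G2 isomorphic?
No, not isomorphic

The graphs are NOT isomorphic.

Connected components of G1: 1 component(s) with vertex sets [[0, 1, 2, 3, 4]], sizes [5].
Connected components of G2: 3 component(s) with vertex sets [[2], [3], [0, 1, 4]], sizes [1, 1, 3].
The number of connected components (and the multiset of component sizes) is an isomorphism invariant — an isomorphism maps each component of G1 bijectively onto a component of G2. Since G1 has 1 component(s) and G2 has 3, they cannot be isomorphic.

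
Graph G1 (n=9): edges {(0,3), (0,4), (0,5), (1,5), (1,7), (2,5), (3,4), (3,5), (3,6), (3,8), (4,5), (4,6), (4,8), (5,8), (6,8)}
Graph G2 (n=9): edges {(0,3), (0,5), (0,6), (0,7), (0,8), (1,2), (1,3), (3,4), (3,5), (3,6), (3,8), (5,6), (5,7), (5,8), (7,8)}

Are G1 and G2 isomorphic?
Yes, isomorphic

The graphs are isomorphic.
One valid mapping φ: V(G1) → V(G2): 0→6, 1→1, 2→4, 3→5, 4→0, 5→3, 6→7, 7→2, 8→8

Verify φ preserves adjacency — for each edge of G1, its image is an edge of G2:
  (0,3) → (φ(0),φ(3)) = (5,6) ∈ E(G2) ✓
  (0,4) → (φ(0),φ(4)) = (0,6) ∈ E(G2) ✓
  (0,5) → (φ(0),φ(5)) = (3,6) ∈ E(G2) ✓
  (1,5) → (φ(1),φ(5)) = (1,3) ∈ E(G2) ✓
  (1,7) → (φ(1),φ(7)) = (1,2) ∈ E(G2) ✓
  (2,5) → (φ(2),φ(5)) = (3,4) ∈ E(G2) ✓
  (3,4) → (φ(3),φ(4)) = (0,5) ∈ E(G2) ✓
  (3,5) → (φ(3),φ(5)) = (3,5) ∈ E(G2) ✓
  (3,6) → (φ(3),φ(6)) = (5,7) ∈ E(G2) ✓
  (3,8) → (φ(3),φ(8)) = (5,8) ∈ E(G2) ✓
  (4,5) → (φ(4),φ(5)) = (0,3) ∈ E(G2) ✓
  (4,6) → (φ(4),φ(6)) = (0,7) ∈ E(G2) ✓
  (4,8) → (φ(4),φ(8)) = (0,8) ∈ E(G2) ✓
  (5,8) → (φ(5),φ(8)) = (3,8) ∈ E(G2) ✓
  (6,8) → (φ(6),φ(8)) = (7,8) ∈ E(G2) ✓
All 15 edges of G1 map to edges of G2, and |E(G1)| = |E(G2)| = 15, so φ is a bijection on edges as well as vertices. Hence G1 ≅ G2.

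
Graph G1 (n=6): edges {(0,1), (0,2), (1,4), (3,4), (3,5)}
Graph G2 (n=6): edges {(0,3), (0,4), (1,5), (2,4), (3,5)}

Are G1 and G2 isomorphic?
Yes, isomorphic

The graphs are isomorphic.
One valid mapping φ: V(G1) → V(G2): 0→4, 1→0, 2→2, 3→5, 4→3, 5→1

Verify φ preserves adjacency — for each edge of G1, its image is an edge of G2:
  (0,1) → (φ(0),φ(1)) = (0,4) ∈ E(G2) ✓
  (0,2) → (φ(0),φ(2)) = (2,4) ∈ E(G2) ✓
  (1,4) → (φ(1),φ(4)) = (0,3) ∈ E(G2) ✓
  (3,4) → (φ(3),φ(4)) = (3,5) ∈ E(G2) ✓
  (3,5) → (φ(3),φ(5)) = (1,5) ∈ E(G2) ✓
All 5 edges of G1 map to edges of G2, and |E(G1)| = |E(G2)| = 5, so φ is a bijection on edges as well as vertices. Hence G1 ≅ G2.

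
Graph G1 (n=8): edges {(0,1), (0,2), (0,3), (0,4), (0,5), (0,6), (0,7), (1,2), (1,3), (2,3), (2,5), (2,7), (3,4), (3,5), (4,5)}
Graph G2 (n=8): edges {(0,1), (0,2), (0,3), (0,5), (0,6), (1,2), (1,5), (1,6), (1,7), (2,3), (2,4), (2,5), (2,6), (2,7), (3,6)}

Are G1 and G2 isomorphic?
Yes, isomorphic

The graphs are isomorphic.
One valid mapping φ: V(G1) → V(G2): 0→2, 1→5, 2→1, 3→0, 4→3, 5→6, 6→4, 7→7

Verify φ preserves adjacency — for each edge of G1, its image is an edge of G2:
  (0,1) → (φ(0),φ(1)) = (2,5) ∈ E(G2) ✓
  (0,2) → (φ(0),φ(2)) = (1,2) ∈ E(G2) ✓
  (0,3) → (φ(0),φ(3)) = (0,2) ∈ E(G2) ✓
  (0,4) → (φ(0),φ(4)) = (2,3) ∈ E(G2) ✓
  (0,5) → (φ(0),φ(5)) = (2,6) ∈ E(G2) ✓
  (0,6) → (φ(0),φ(6)) = (2,4) ∈ E(G2) ✓
  (0,7) → (φ(0),φ(7)) = (2,7) ∈ E(G2) ✓
  (1,2) → (φ(1),φ(2)) = (1,5) ∈ E(G2) ✓
  (1,3) → (φ(1),φ(3)) = (0,5) ∈ E(G2) ✓
  (2,3) → (φ(2),φ(3)) = (0,1) ∈ E(G2) ✓
  (2,5) → (φ(2),φ(5)) = (1,6) ∈ E(G2) ✓
  (2,7) → (φ(2),φ(7)) = (1,7) ∈ E(G2) ✓
  (3,4) → (φ(3),φ(4)) = (0,3) ∈ E(G2) ✓
  (3,5) → (φ(3),φ(5)) = (0,6) ∈ E(G2) ✓
  (4,5) → (φ(4),φ(5)) = (3,6) ∈ E(G2) ✓
All 15 edges of G1 map to edges of G2, and |E(G1)| = |E(G2)| = 15, so φ is a bijection on edges as well as vertices. Hence G1 ≅ G2.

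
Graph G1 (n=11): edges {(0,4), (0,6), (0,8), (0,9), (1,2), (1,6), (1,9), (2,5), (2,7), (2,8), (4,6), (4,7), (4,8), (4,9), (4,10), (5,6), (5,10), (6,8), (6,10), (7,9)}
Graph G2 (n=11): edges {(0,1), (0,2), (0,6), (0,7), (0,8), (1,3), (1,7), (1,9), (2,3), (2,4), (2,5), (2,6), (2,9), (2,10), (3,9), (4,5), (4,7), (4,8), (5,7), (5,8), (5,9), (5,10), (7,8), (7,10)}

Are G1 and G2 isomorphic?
No, not isomorphic

The graphs are NOT isomorphic.

Degrees in G1: deg(0)=4, deg(1)=3, deg(2)=4, deg(3)=0, deg(4)=6, deg(5)=3, deg(6)=6, deg(7)=3, deg(8)=4, deg(9)=4, deg(10)=3.
Sorted degree sequence of G1: [6, 6, 4, 4, 4, 4, 3, 3, 3, 3, 0].
Degrees in G2: deg(0)=5, deg(1)=4, deg(2)=7, deg(3)=3, deg(4)=4, deg(5)=6, deg(6)=2, deg(7)=6, deg(8)=4, deg(9)=4, deg(10)=3.
Sorted degree sequence of G2: [7, 6, 6, 5, 4, 4, 4, 4, 3, 3, 2].
The (sorted) degree sequence is an isomorphism invariant, so since G1 and G2 have different degree sequences they cannot be isomorphic.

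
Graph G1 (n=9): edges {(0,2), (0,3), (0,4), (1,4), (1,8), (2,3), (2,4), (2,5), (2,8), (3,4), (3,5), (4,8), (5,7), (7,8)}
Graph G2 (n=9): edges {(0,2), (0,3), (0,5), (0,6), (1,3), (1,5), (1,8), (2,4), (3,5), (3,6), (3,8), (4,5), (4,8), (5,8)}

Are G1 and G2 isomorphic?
Yes, isomorphic

The graphs are isomorphic.
One valid mapping φ: V(G1) → V(G2): 0→1, 1→6, 2→5, 3→8, 4→3, 5→4, 6→7, 7→2, 8→0

Verify φ preserves adjacency — for each edge of G1, its image is an edge of G2:
  (0,2) → (φ(0),φ(2)) = (1,5) ∈ E(G2) ✓
  (0,3) → (φ(0),φ(3)) = (1,8) ∈ E(G2) ✓
  (0,4) → (φ(0),φ(4)) = (1,3) ∈ E(G2) ✓
  (1,4) → (φ(1),φ(4)) = (3,6) ∈ E(G2) ✓
  (1,8) → (φ(1),φ(8)) = (0,6) ∈ E(G2) ✓
  (2,3) → (φ(2),φ(3)) = (5,8) ∈ E(G2) ✓
  (2,4) → (φ(2),φ(4)) = (3,5) ∈ E(G2) ✓
  (2,5) → (φ(2),φ(5)) = (4,5) ∈ E(G2) ✓
  (2,8) → (φ(2),φ(8)) = (0,5) ∈ E(G2) ✓
  (3,4) → (φ(3),φ(4)) = (3,8) ∈ E(G2) ✓
  (3,5) → (φ(3),φ(5)) = (4,8) ∈ E(G2) ✓
  (4,8) → (φ(4),φ(8)) = (0,3) ∈ E(G2) ✓
  (5,7) → (φ(5),φ(7)) = (2,4) ∈ E(G2) ✓
  (7,8) → (φ(7),φ(8)) = (0,2) ∈ E(G2) ✓
All 14 edges of G1 map to edges of G2, and |E(G1)| = |E(G2)| = 14, so φ is a bijection on edges as well as vertices. Hence G1 ≅ G2.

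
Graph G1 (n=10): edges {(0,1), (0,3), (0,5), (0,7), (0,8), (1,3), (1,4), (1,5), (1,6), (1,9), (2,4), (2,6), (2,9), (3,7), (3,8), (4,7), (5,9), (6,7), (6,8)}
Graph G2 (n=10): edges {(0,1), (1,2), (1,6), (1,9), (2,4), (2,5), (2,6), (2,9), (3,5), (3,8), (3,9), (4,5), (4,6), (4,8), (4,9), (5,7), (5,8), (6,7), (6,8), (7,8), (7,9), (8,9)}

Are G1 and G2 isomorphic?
No, not isomorphic

The graphs are NOT isomorphic.

Degrees in G1: deg(0)=5, deg(1)=6, deg(2)=3, deg(3)=4, deg(4)=3, deg(5)=3, deg(6)=4, deg(7)=4, deg(8)=3, deg(9)=3.
Sorted degree sequence of G1: [6, 5, 4, 4, 4, 3, 3, 3, 3, 3].
Degrees in G2: deg(0)=1, deg(1)=4, deg(2)=5, deg(3)=3, deg(4)=5, deg(5)=5, deg(6)=5, deg(7)=4, deg(8)=6, deg(9)=6.
Sorted degree sequence of G2: [6, 6, 5, 5, 5, 5, 4, 4, 3, 1].
The (sorted) degree sequence is an isomorphism invariant, so since G1 and G2 have different degree sequences they cannot be isomorphic.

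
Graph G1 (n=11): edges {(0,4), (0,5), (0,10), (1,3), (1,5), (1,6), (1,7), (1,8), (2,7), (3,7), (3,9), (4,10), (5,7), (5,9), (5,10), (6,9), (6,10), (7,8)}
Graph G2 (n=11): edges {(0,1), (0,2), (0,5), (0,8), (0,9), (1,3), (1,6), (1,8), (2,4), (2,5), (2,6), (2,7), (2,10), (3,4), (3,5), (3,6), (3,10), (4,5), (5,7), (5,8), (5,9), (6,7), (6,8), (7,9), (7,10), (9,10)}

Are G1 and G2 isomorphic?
No, not isomorphic

The graphs are NOT isomorphic.

Degrees in G1: deg(0)=3, deg(1)=5, deg(2)=1, deg(3)=3, deg(4)=2, deg(5)=5, deg(6)=3, deg(7)=5, deg(8)=2, deg(9)=3, deg(10)=4.
Sorted degree sequence of G1: [5, 5, 5, 4, 3, 3, 3, 3, 2, 2, 1].
Degrees in G2: deg(0)=5, deg(1)=4, deg(2)=6, deg(3)=5, deg(4)=3, deg(5)=7, deg(6)=5, deg(7)=5, deg(8)=4, deg(9)=4, deg(10)=4.
Sorted degree sequence of G2: [7, 6, 5, 5, 5, 5, 4, 4, 4, 4, 3].
The (sorted) degree sequence is an isomorphism invariant, so since G1 and G2 have different degree sequences they cannot be isomorphic.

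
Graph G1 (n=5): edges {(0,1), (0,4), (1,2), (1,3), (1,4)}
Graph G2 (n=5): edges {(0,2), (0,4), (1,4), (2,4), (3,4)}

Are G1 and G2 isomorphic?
Yes, isomorphic

The graphs are isomorphic.
One valid mapping φ: V(G1) → V(G2): 0→2, 1→4, 2→3, 3→1, 4→0

Verify φ preserves adjacency — for each edge of G1, its image is an edge of G2:
  (0,1) → (φ(0),φ(1)) = (2,4) ∈ E(G2) ✓
  (0,4) → (φ(0),φ(4)) = (0,2) ∈ E(G2) ✓
  (1,2) → (φ(1),φ(2)) = (3,4) ∈ E(G2) ✓
  (1,3) → (φ(1),φ(3)) = (1,4) ∈ E(G2) ✓
  (1,4) → (φ(1),φ(4)) = (0,4) ∈ E(G2) ✓
All 5 edges of G1 map to edges of G2, and |E(G1)| = |E(G2)| = 5, so φ is a bijection on edges as well as vertices. Hence G1 ≅ G2.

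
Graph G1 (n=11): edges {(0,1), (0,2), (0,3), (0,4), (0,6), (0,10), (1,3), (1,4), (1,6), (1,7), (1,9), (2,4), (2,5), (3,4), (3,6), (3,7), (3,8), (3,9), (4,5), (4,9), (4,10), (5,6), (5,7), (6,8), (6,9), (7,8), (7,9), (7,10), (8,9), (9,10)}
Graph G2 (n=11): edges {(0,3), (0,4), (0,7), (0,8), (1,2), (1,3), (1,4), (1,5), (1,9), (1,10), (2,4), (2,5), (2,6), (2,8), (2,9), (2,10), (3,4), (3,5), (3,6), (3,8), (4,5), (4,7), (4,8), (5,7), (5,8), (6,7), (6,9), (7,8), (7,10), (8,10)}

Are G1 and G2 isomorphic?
Yes, isomorphic

The graphs are isomorphic.
One valid mapping φ: V(G1) → V(G2): 0→1, 1→5, 2→9, 3→4, 4→2, 5→6, 6→3, 7→7, 8→0, 9→8, 10→10

Verify φ preserves adjacency — for each edge of G1, its image is an edge of G2:
  (0,1) → (φ(0),φ(1)) = (1,5) ∈ E(G2) ✓
  (0,2) → (φ(0),φ(2)) = (1,9) ∈ E(G2) ✓
  (0,3) → (φ(0),φ(3)) = (1,4) ∈ E(G2) ✓
  (0,4) → (φ(0),φ(4)) = (1,2) ∈ E(G2) ✓
  (0,6) → (φ(0),φ(6)) = (1,3) ∈ E(G2) ✓
  (0,10) → (φ(0),φ(10)) = (1,10) ∈ E(G2) ✓
  (1,3) → (φ(1),φ(3)) = (4,5) ∈ E(G2) ✓
  (1,4) → (φ(1),φ(4)) = (2,5) ∈ E(G2) ✓
  (1,6) → (φ(1),φ(6)) = (3,5) ∈ E(G2) ✓
  (1,7) → (φ(1),φ(7)) = (5,7) ∈ E(G2) ✓
  (1,9) → (φ(1),φ(9)) = (5,8) ∈ E(G2) ✓
  (2,4) → (φ(2),φ(4)) = (2,9) ∈ E(G2) ✓
  (2,5) → (φ(2),φ(5)) = (6,9) ∈ E(G2) ✓
  (3,4) → (φ(3),φ(4)) = (2,4) ∈ E(G2) ✓
  (3,6) → (φ(3),φ(6)) = (3,4) ∈ E(G2) ✓
  (3,7) → (φ(3),φ(7)) = (4,7) ∈ E(G2) ✓
  (3,8) → (φ(3),φ(8)) = (0,4) ∈ E(G2) ✓
  (3,9) → (φ(3),φ(9)) = (4,8) ∈ E(G2) ✓
  (4,5) → (φ(4),φ(5)) = (2,6) ∈ E(G2) ✓
  (4,9) → (φ(4),φ(9)) = (2,8) ∈ E(G2) ✓
  (4,10) → (φ(4),φ(10)) = (2,10) ∈ E(G2) ✓
  (5,6) → (φ(5),φ(6)) = (3,6) ∈ E(G2) ✓
  (5,7) → (φ(5),φ(7)) = (6,7) ∈ E(G2) ✓
  (6,8) → (φ(6),φ(8)) = (0,3) ∈ E(G2) ✓
  (6,9) → (φ(6),φ(9)) = (3,8) ∈ E(G2) ✓
  (7,8) → (φ(7),φ(8)) = (0,7) ∈ E(G2) ✓
  (7,9) → (φ(7),φ(9)) = (7,8) ∈ E(G2) ✓
  (7,10) → (φ(7),φ(10)) = (7,10) ∈ E(G2) ✓
  (8,9) → (φ(8),φ(9)) = (0,8) ∈ E(G2) ✓
  (9,10) → (φ(9),φ(10)) = (8,10) ∈ E(G2) ✓
All 30 edges of G1 map to edges of G2, and |E(G1)| = |E(G2)| = 30, so φ is a bijection on edges as well as vertices. Hence G1 ≅ G2.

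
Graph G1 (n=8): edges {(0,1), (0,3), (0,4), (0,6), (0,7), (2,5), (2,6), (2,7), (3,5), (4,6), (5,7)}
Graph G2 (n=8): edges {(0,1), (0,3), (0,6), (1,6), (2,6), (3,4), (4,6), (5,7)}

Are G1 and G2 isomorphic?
No, not isomorphic

The graphs are NOT isomorphic.

Connected components of G1: 1 component(s) with vertex sets [[0, 1, 2, 3, 4, 5, 6, 7]], sizes [8].
Connected components of G2: 2 component(s) with vertex sets [[5, 7], [0, 1, 2, 3, 4, 6]], sizes [2, 6].
The number of connected components (and the multiset of component sizes) is an isomorphism invariant — an isomorphism maps each component of G1 bijectively onto a component of G2. Since G1 has 1 component(s) and G2 has 2, they cannot be isomorphic.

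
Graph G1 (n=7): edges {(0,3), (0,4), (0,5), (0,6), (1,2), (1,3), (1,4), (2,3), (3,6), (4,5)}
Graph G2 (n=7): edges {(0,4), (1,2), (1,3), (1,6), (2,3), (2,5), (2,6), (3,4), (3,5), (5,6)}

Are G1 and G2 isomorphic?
No, not isomorphic

The graphs are NOT isomorphic.

Degrees in G1: deg(0)=4, deg(1)=3, deg(2)=2, deg(3)=4, deg(4)=3, deg(5)=2, deg(6)=2.
Sorted degree sequence of G1: [4, 4, 3, 3, 2, 2, 2].
Degrees in G2: deg(0)=1, deg(1)=3, deg(2)=4, deg(3)=4, deg(4)=2, deg(5)=3, deg(6)=3.
Sorted degree sequence of G2: [4, 4, 3, 3, 3, 2, 1].
The (sorted) degree sequence is an isomorphism invariant, so since G1 and G2 have different degree sequences they cannot be isomorphic.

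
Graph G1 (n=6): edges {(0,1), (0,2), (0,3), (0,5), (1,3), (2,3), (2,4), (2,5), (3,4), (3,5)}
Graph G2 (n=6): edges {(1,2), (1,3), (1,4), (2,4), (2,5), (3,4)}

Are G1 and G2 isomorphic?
No, not isomorphic

The graphs are NOT isomorphic.

Degrees in G1: deg(0)=4, deg(1)=2, deg(2)=4, deg(3)=5, deg(4)=2, deg(5)=3.
Sorted degree sequence of G1: [5, 4, 4, 3, 2, 2].
Degrees in G2: deg(0)=0, deg(1)=3, deg(2)=3, deg(3)=2, deg(4)=3, deg(5)=1.
Sorted degree sequence of G2: [3, 3, 3, 2, 1, 0].
The (sorted) degree sequence is an isomorphism invariant, so since G1 and G2 have different degree sequences they cannot be isomorphic.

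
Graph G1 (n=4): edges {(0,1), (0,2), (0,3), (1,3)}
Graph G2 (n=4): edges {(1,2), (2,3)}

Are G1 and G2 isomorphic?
No, not isomorphic

The graphs are NOT isomorphic.

Degrees in G1: deg(0)=3, deg(1)=2, deg(2)=1, deg(3)=2.
Sorted degree sequence of G1: [3, 2, 2, 1].
Degrees in G2: deg(0)=0, deg(1)=1, deg(2)=2, deg(3)=1.
Sorted degree sequence of G2: [2, 1, 1, 0].
The (sorted) degree sequence is an isomorphism invariant, so since G1 and G2 have different degree sequences they cannot be isomorphic.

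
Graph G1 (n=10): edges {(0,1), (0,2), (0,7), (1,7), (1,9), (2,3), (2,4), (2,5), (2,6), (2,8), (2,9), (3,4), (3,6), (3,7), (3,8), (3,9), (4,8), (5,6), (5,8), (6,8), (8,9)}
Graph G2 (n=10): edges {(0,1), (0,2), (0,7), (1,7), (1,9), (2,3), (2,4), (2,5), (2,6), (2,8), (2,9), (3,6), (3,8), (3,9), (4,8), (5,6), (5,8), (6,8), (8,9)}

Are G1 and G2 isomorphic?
No, not isomorphic

The graphs are NOT isomorphic.

Counting edges: G1 has 21 edge(s); G2 has 19 edge(s).
Edge count is an isomorphism invariant (a bijection on vertices induces a bijection on edges), so differing edge counts rule out isomorphism.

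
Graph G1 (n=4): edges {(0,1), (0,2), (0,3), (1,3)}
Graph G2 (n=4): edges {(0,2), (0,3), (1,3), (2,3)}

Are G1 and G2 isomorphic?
Yes, isomorphic

The graphs are isomorphic.
One valid mapping φ: V(G1) → V(G2): 0→3, 1→0, 2→1, 3→2

Verify φ preserves adjacency — for each edge of G1, its image is an edge of G2:
  (0,1) → (φ(0),φ(1)) = (0,3) ∈ E(G2) ✓
  (0,2) → (φ(0),φ(2)) = (1,3) ∈ E(G2) ✓
  (0,3) → (φ(0),φ(3)) = (2,3) ∈ E(G2) ✓
  (1,3) → (φ(1),φ(3)) = (0,2) ∈ E(G2) ✓
All 4 edges of G1 map to edges of G2, and |E(G1)| = |E(G2)| = 4, so φ is a bijection on edges as well as vertices. Hence G1 ≅ G2.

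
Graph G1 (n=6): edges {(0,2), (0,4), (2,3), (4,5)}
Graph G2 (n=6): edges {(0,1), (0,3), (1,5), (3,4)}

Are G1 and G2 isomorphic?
Yes, isomorphic

The graphs are isomorphic.
One valid mapping φ: V(G1) → V(G2): 0→0, 1→2, 2→3, 3→4, 4→1, 5→5

Verify φ preserves adjacency — for each edge of G1, its image is an edge of G2:
  (0,2) → (φ(0),φ(2)) = (0,3) ∈ E(G2) ✓
  (0,4) → (φ(0),φ(4)) = (0,1) ∈ E(G2) ✓
  (2,3) → (φ(2),φ(3)) = (3,4) ∈ E(G2) ✓
  (4,5) → (φ(4),φ(5)) = (1,5) ∈ E(G2) ✓
All 4 edges of G1 map to edges of G2, and |E(G1)| = |E(G2)| = 4, so φ is a bijection on edges as well as vertices. Hence G1 ≅ G2.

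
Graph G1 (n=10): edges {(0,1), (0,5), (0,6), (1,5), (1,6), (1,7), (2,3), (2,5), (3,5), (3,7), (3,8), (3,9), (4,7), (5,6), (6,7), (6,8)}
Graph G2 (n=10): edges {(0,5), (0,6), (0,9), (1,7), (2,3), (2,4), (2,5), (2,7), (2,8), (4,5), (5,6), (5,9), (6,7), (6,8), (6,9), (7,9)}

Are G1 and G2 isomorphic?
Yes, isomorphic

The graphs are isomorphic.
One valid mapping φ: V(G1) → V(G2): 0→0, 1→9, 2→4, 3→2, 4→1, 5→5, 6→6, 7→7, 8→8, 9→3

Verify φ preserves adjacency — for each edge of G1, its image is an edge of G2:
  (0,1) → (φ(0),φ(1)) = (0,9) ∈ E(G2) ✓
  (0,5) → (φ(0),φ(5)) = (0,5) ∈ E(G2) ✓
  (0,6) → (φ(0),φ(6)) = (0,6) ∈ E(G2) ✓
  (1,5) → (φ(1),φ(5)) = (5,9) ∈ E(G2) ✓
  (1,6) → (φ(1),φ(6)) = (6,9) ∈ E(G2) ✓
  (1,7) → (φ(1),φ(7)) = (7,9) ∈ E(G2) ✓
  (2,3) → (φ(2),φ(3)) = (2,4) ∈ E(G2) ✓
  (2,5) → (φ(2),φ(5)) = (4,5) ∈ E(G2) ✓
  (3,5) → (φ(3),φ(5)) = (2,5) ∈ E(G2) ✓
  (3,7) → (φ(3),φ(7)) = (2,7) ∈ E(G2) ✓
  (3,8) → (φ(3),φ(8)) = (2,8) ∈ E(G2) ✓
  (3,9) → (φ(3),φ(9)) = (2,3) ∈ E(G2) ✓
  (4,7) → (φ(4),φ(7)) = (1,7) ∈ E(G2) ✓
  (5,6) → (φ(5),φ(6)) = (5,6) ∈ E(G2) ✓
  (6,7) → (φ(6),φ(7)) = (6,7) ∈ E(G2) ✓
  (6,8) → (φ(6),φ(8)) = (6,8) ∈ E(G2) ✓
All 16 edges of G1 map to edges of G2, and |E(G1)| = |E(G2)| = 16, so φ is a bijection on edges as well as vertices. Hence G1 ≅ G2.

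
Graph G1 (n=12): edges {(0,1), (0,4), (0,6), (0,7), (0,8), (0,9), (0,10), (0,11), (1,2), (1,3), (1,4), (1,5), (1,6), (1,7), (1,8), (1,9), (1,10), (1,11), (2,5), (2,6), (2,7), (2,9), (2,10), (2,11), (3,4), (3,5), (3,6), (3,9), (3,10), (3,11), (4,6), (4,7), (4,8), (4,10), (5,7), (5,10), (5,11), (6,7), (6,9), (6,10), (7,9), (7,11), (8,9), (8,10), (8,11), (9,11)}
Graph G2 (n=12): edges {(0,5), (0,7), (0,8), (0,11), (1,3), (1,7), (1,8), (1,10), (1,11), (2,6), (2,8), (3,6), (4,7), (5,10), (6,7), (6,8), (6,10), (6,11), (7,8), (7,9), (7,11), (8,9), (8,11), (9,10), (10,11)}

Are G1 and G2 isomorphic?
No, not isomorphic

The graphs are NOT isomorphic.

Counting triangles (3-cliques): G1 has 71, G2 has 14.
Triangle count is an isomorphism invariant, so differing triangle counts rule out isomorphism.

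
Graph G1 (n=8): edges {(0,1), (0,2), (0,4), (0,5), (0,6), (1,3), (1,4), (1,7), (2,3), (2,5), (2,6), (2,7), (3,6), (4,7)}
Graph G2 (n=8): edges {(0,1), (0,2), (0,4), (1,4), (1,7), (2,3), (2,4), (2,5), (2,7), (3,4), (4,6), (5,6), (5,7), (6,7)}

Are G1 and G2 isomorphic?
Yes, isomorphic

The graphs are isomorphic.
One valid mapping φ: V(G1) → V(G2): 0→2, 1→7, 2→4, 3→1, 4→5, 5→3, 6→0, 7→6

Verify φ preserves adjacency — for each edge of G1, its image is an edge of G2:
  (0,1) → (φ(0),φ(1)) = (2,7) ∈ E(G2) ✓
  (0,2) → (φ(0),φ(2)) = (2,4) ∈ E(G2) ✓
  (0,4) → (φ(0),φ(4)) = (2,5) ∈ E(G2) ✓
  (0,5) → (φ(0),φ(5)) = (2,3) ∈ E(G2) ✓
  (0,6) → (φ(0),φ(6)) = (0,2) ∈ E(G2) ✓
  (1,3) → (φ(1),φ(3)) = (1,7) ∈ E(G2) ✓
  (1,4) → (φ(1),φ(4)) = (5,7) ∈ E(G2) ✓
  (1,7) → (φ(1),φ(7)) = (6,7) ∈ E(G2) ✓
  (2,3) → (φ(2),φ(3)) = (1,4) ∈ E(G2) ✓
  (2,5) → (φ(2),φ(5)) = (3,4) ∈ E(G2) ✓
  (2,6) → (φ(2),φ(6)) = (0,4) ∈ E(G2) ✓
  (2,7) → (φ(2),φ(7)) = (4,6) ∈ E(G2) ✓
  (3,6) → (φ(3),φ(6)) = (0,1) ∈ E(G2) ✓
  (4,7) → (φ(4),φ(7)) = (5,6) ∈ E(G2) ✓
All 14 edges of G1 map to edges of G2, and |E(G1)| = |E(G2)| = 14, so φ is a bijection on edges as well as vertices. Hence G1 ≅ G2.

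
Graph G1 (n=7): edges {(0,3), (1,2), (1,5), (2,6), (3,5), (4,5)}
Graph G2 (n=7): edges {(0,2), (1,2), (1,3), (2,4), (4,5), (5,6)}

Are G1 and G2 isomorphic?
Yes, isomorphic

The graphs are isomorphic.
One valid mapping φ: V(G1) → V(G2): 0→3, 1→4, 2→5, 3→1, 4→0, 5→2, 6→6

Verify φ preserves adjacency — for each edge of G1, its image is an edge of G2:
  (0,3) → (φ(0),φ(3)) = (1,3) ∈ E(G2) ✓
  (1,2) → (φ(1),φ(2)) = (4,5) ∈ E(G2) ✓
  (1,5) → (φ(1),φ(5)) = (2,4) ∈ E(G2) ✓
  (2,6) → (φ(2),φ(6)) = (5,6) ∈ E(G2) ✓
  (3,5) → (φ(3),φ(5)) = (1,2) ∈ E(G2) ✓
  (4,5) → (φ(4),φ(5)) = (0,2) ∈ E(G2) ✓
All 6 edges of G1 map to edges of G2, and |E(G1)| = |E(G2)| = 6, so φ is a bijection on edges as well as vertices. Hence G1 ≅ G2.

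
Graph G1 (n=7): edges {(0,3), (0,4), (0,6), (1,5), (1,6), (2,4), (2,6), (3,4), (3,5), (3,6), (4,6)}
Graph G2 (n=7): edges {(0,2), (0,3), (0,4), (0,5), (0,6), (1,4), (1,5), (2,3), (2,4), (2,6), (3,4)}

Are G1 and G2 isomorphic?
Yes, isomorphic

The graphs are isomorphic.
One valid mapping φ: V(G1) → V(G2): 0→3, 1→5, 2→6, 3→4, 4→2, 5→1, 6→0

Verify φ preserves adjacency — for each edge of G1, its image is an edge of G2:
  (0,3) → (φ(0),φ(3)) = (3,4) ∈ E(G2) ✓
  (0,4) → (φ(0),φ(4)) = (2,3) ∈ E(G2) ✓
  (0,6) → (φ(0),φ(6)) = (0,3) ∈ E(G2) ✓
  (1,5) → (φ(1),φ(5)) = (1,5) ∈ E(G2) ✓
  (1,6) → (φ(1),φ(6)) = (0,5) ∈ E(G2) ✓
  (2,4) → (φ(2),φ(4)) = (2,6) ∈ E(G2) ✓
  (2,6) → (φ(2),φ(6)) = (0,6) ∈ E(G2) ✓
  (3,4) → (φ(3),φ(4)) = (2,4) ∈ E(G2) ✓
  (3,5) → (φ(3),φ(5)) = (1,4) ∈ E(G2) ✓
  (3,6) → (φ(3),φ(6)) = (0,4) ∈ E(G2) ✓
  (4,6) → (φ(4),φ(6)) = (0,2) ∈ E(G2) ✓
All 11 edges of G1 map to edges of G2, and |E(G1)| = |E(G2)| = 11, so φ is a bijection on edges as well as vertices. Hence G1 ≅ G2.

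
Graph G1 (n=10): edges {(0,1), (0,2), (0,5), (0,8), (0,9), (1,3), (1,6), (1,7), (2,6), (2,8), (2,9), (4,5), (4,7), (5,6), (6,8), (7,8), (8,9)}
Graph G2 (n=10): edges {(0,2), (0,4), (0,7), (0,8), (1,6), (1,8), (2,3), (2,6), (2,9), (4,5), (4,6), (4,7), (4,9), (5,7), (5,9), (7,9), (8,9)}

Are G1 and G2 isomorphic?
Yes, isomorphic

The graphs are isomorphic.
One valid mapping φ: V(G1) → V(G2): 0→9, 1→2, 2→7, 3→3, 4→1, 5→8, 6→0, 7→6, 8→4, 9→5

Verify φ preserves adjacency — for each edge of G1, its image is an edge of G2:
  (0,1) → (φ(0),φ(1)) = (2,9) ∈ E(G2) ✓
  (0,2) → (φ(0),φ(2)) = (7,9) ∈ E(G2) ✓
  (0,5) → (φ(0),φ(5)) = (8,9) ∈ E(G2) ✓
  (0,8) → (φ(0),φ(8)) = (4,9) ∈ E(G2) ✓
  (0,9) → (φ(0),φ(9)) = (5,9) ∈ E(G2) ✓
  (1,3) → (φ(1),φ(3)) = (2,3) ∈ E(G2) ✓
  (1,6) → (φ(1),φ(6)) = (0,2) ∈ E(G2) ✓
  (1,7) → (φ(1),φ(7)) = (2,6) ∈ E(G2) ✓
  (2,6) → (φ(2),φ(6)) = (0,7) ∈ E(G2) ✓
  (2,8) → (φ(2),φ(8)) = (4,7) ∈ E(G2) ✓
  (2,9) → (φ(2),φ(9)) = (5,7) ∈ E(G2) ✓
  (4,5) → (φ(4),φ(5)) = (1,8) ∈ E(G2) ✓
  (4,7) → (φ(4),φ(7)) = (1,6) ∈ E(G2) ✓
  (5,6) → (φ(5),φ(6)) = (0,8) ∈ E(G2) ✓
  (6,8) → (φ(6),φ(8)) = (0,4) ∈ E(G2) ✓
  (7,8) → (φ(7),φ(8)) = (4,6) ∈ E(G2) ✓
  (8,9) → (φ(8),φ(9)) = (4,5) ∈ E(G2) ✓
All 17 edges of G1 map to edges of G2, and |E(G1)| = |E(G2)| = 17, so φ is a bijection on edges as well as vertices. Hence G1 ≅ G2.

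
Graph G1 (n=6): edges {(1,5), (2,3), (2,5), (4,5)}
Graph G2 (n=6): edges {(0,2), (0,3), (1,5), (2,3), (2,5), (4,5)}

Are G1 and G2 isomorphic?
No, not isomorphic

The graphs are NOT isomorphic.

Counting edges: G1 has 4 edge(s); G2 has 6 edge(s).
Edge count is an isomorphism invariant (a bijection on vertices induces a bijection on edges), so differing edge counts rule out isomorphism.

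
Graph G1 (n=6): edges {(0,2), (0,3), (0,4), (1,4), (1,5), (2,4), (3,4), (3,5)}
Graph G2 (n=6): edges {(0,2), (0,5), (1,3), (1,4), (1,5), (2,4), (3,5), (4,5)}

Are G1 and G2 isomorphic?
Yes, isomorphic

The graphs are isomorphic.
One valid mapping φ: V(G1) → V(G2): 0→1, 1→0, 2→3, 3→4, 4→5, 5→2

Verify φ preserves adjacency — for each edge of G1, its image is an edge of G2:
  (0,2) → (φ(0),φ(2)) = (1,3) ∈ E(G2) ✓
  (0,3) → (φ(0),φ(3)) = (1,4) ∈ E(G2) ✓
  (0,4) → (φ(0),φ(4)) = (1,5) ∈ E(G2) ✓
  (1,4) → (φ(1),φ(4)) = (0,5) ∈ E(G2) ✓
  (1,5) → (φ(1),φ(5)) = (0,2) ∈ E(G2) ✓
  (2,4) → (φ(2),φ(4)) = (3,5) ∈ E(G2) ✓
  (3,4) → (φ(3),φ(4)) = (4,5) ∈ E(G2) ✓
  (3,5) → (φ(3),φ(5)) = (2,4) ∈ E(G2) ✓
All 8 edges of G1 map to edges of G2, and |E(G1)| = |E(G2)| = 8, so φ is a bijection on edges as well as vertices. Hence G1 ≅ G2.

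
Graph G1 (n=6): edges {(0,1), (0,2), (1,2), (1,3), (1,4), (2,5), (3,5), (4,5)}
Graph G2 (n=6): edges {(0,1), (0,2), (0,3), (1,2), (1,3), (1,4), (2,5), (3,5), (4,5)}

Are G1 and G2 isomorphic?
No, not isomorphic

The graphs are NOT isomorphic.

Counting edges: G1 has 8 edge(s); G2 has 9 edge(s).
Edge count is an isomorphism invariant (a bijection on vertices induces a bijection on edges), so differing edge counts rule out isomorphism.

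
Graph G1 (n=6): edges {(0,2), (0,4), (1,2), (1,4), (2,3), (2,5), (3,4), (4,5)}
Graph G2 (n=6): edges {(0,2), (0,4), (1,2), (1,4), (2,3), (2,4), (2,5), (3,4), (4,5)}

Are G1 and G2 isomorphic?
No, not isomorphic

The graphs are NOT isomorphic.

Counting edges: G1 has 8 edge(s); G2 has 9 edge(s).
Edge count is an isomorphism invariant (a bijection on vertices induces a bijection on edges), so differing edge counts rule out isomorphism.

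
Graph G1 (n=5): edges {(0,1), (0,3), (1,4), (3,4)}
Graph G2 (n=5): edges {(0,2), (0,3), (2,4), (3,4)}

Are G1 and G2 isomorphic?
Yes, isomorphic

The graphs are isomorphic.
One valid mapping φ: V(G1) → V(G2): 0→2, 1→4, 2→1, 3→0, 4→3

Verify φ preserves adjacency — for each edge of G1, its image is an edge of G2:
  (0,1) → (φ(0),φ(1)) = (2,4) ∈ E(G2) ✓
  (0,3) → (φ(0),φ(3)) = (0,2) ∈ E(G2) ✓
  (1,4) → (φ(1),φ(4)) = (3,4) ∈ E(G2) ✓
  (3,4) → (φ(3),φ(4)) = (0,3) ∈ E(G2) ✓
All 4 edges of G1 map to edges of G2, and |E(G1)| = |E(G2)| = 4, so φ is a bijection on edges as well as vertices. Hence G1 ≅ G2.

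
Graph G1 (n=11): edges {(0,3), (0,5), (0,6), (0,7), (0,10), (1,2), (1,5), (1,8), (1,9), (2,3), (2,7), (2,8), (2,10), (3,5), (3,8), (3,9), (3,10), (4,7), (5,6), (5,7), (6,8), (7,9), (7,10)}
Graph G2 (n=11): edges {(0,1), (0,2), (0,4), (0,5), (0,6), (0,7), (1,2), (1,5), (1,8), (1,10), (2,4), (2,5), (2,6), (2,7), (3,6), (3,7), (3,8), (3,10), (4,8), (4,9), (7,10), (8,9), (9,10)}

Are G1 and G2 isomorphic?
No, not isomorphic

The graphs are NOT isomorphic.

Degrees in G1: deg(0)=5, deg(1)=4, deg(2)=5, deg(3)=6, deg(4)=1, deg(5)=5, deg(6)=3, deg(7)=6, deg(8)=4, deg(9)=3, deg(10)=4.
Sorted degree sequence of G1: [6, 6, 5, 5, 5, 4, 4, 4, 3, 3, 1].
Degrees in G2: deg(0)=6, deg(1)=5, deg(2)=6, deg(3)=4, deg(4)=4, deg(5)=3, deg(6)=3, deg(7)=4, deg(8)=4, deg(9)=3, deg(10)=4.
Sorted degree sequence of G2: [6, 6, 5, 4, 4, 4, 4, 4, 3, 3, 3].
The (sorted) degree sequence is an isomorphism invariant, so since G1 and G2 have different degree sequences they cannot be isomorphic.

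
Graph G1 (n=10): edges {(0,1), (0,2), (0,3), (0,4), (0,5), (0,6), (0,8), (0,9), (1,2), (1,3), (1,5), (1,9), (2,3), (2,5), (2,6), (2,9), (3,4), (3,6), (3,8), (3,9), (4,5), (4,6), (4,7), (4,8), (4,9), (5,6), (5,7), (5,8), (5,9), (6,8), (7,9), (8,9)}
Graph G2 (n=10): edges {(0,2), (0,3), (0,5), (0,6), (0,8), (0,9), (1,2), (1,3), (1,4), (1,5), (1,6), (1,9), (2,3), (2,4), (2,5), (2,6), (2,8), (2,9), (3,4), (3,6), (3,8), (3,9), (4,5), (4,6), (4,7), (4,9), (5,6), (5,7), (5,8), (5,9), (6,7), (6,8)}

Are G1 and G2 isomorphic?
Yes, isomorphic

The graphs are isomorphic.
One valid mapping φ: V(G1) → V(G2): 0→2, 1→8, 2→0, 3→3, 4→4, 5→5, 6→9, 7→7, 8→1, 9→6

Verify φ preserves adjacency — for each edge of G1, its image is an edge of G2:
  (0,1) → (φ(0),φ(1)) = (2,8) ∈ E(G2) ✓
  (0,2) → (φ(0),φ(2)) = (0,2) ∈ E(G2) ✓
  (0,3) → (φ(0),φ(3)) = (2,3) ∈ E(G2) ✓
  (0,4) → (φ(0),φ(4)) = (2,4) ∈ E(G2) ✓
  (0,5) → (φ(0),φ(5)) = (2,5) ∈ E(G2) ✓
  (0,6) → (φ(0),φ(6)) = (2,9) ∈ E(G2) ✓
  (0,8) → (φ(0),φ(8)) = (1,2) ∈ E(G2) ✓
  (0,9) → (φ(0),φ(9)) = (2,6) ∈ E(G2) ✓
  (1,2) → (φ(1),φ(2)) = (0,8) ∈ E(G2) ✓
  (1,3) → (φ(1),φ(3)) = (3,8) ∈ E(G2) ✓
  (1,5) → (φ(1),φ(5)) = (5,8) ∈ E(G2) ✓
  (1,9) → (φ(1),φ(9)) = (6,8) ∈ E(G2) ✓
  (2,3) → (φ(2),φ(3)) = (0,3) ∈ E(G2) ✓
  (2,5) → (φ(2),φ(5)) = (0,5) ∈ E(G2) ✓
  (2,6) → (φ(2),φ(6)) = (0,9) ∈ E(G2) ✓
  (2,9) → (φ(2),φ(9)) = (0,6) ∈ E(G2) ✓
  (3,4) → (φ(3),φ(4)) = (3,4) ∈ E(G2) ✓
  (3,6) → (φ(3),φ(6)) = (3,9) ∈ E(G2) ✓
  (3,8) → (φ(3),φ(8)) = (1,3) ∈ E(G2) ✓
  (3,9) → (φ(3),φ(9)) = (3,6) ∈ E(G2) ✓
  (4,5) → (φ(4),φ(5)) = (4,5) ∈ E(G2) ✓
  (4,6) → (φ(4),φ(6)) = (4,9) ∈ E(G2) ✓
  (4,7) → (φ(4),φ(7)) = (4,7) ∈ E(G2) ✓
  (4,8) → (φ(4),φ(8)) = (1,4) ∈ E(G2) ✓
  (4,9) → (φ(4),φ(9)) = (4,6) ∈ E(G2) ✓
  (5,6) → (φ(5),φ(6)) = (5,9) ∈ E(G2) ✓
  (5,7) → (φ(5),φ(7)) = (5,7) ∈ E(G2) ✓
  (5,8) → (φ(5),φ(8)) = (1,5) ∈ E(G2) ✓
  (5,9) → (φ(5),φ(9)) = (5,6) ∈ E(G2) ✓
  (6,8) → (φ(6),φ(8)) = (1,9) ∈ E(G2) ✓
  (7,9) → (φ(7),φ(9)) = (6,7) ∈ E(G2) ✓
  (8,9) → (φ(8),φ(9)) = (1,6) ∈ E(G2) ✓
All 32 edges of G1 map to edges of G2, and |E(G1)| = |E(G2)| = 32, so φ is a bijection on edges as well as vertices. Hence G1 ≅ G2.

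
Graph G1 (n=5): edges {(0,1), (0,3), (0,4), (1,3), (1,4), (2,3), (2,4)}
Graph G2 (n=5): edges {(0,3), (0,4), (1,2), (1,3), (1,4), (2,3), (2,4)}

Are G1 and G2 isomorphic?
Yes, isomorphic

The graphs are isomorphic.
One valid mapping φ: V(G1) → V(G2): 0→2, 1→1, 2→0, 3→4, 4→3

Verify φ preserves adjacency — for each edge of G1, its image is an edge of G2:
  (0,1) → (φ(0),φ(1)) = (1,2) ∈ E(G2) ✓
  (0,3) → (φ(0),φ(3)) = (2,4) ∈ E(G2) ✓
  (0,4) → (φ(0),φ(4)) = (2,3) ∈ E(G2) ✓
  (1,3) → (φ(1),φ(3)) = (1,4) ∈ E(G2) ✓
  (1,4) → (φ(1),φ(4)) = (1,3) ∈ E(G2) ✓
  (2,3) → (φ(2),φ(3)) = (0,4) ∈ E(G2) ✓
  (2,4) → (φ(2),φ(4)) = (0,3) ∈ E(G2) ✓
All 7 edges of G1 map to edges of G2, and |E(G1)| = |E(G2)| = 7, so φ is a bijection on edges as well as vertices. Hence G1 ≅ G2.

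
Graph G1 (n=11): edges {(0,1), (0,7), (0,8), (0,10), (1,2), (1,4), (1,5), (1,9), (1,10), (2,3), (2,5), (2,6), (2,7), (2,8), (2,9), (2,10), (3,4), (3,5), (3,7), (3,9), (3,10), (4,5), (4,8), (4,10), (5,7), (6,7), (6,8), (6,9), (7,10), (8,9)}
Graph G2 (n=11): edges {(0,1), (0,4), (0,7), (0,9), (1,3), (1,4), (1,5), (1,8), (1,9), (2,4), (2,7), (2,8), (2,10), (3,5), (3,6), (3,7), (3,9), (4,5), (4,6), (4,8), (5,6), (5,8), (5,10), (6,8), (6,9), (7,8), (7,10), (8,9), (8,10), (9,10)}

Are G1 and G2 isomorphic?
Yes, isomorphic

The graphs are isomorphic.
One valid mapping φ: V(G1) → V(G2): 0→0, 1→9, 2→8, 3→5, 4→3, 5→6, 6→2, 7→4, 8→7, 9→10, 10→1

Verify φ preserves adjacency — for each edge of G1, its image is an edge of G2:
  (0,1) → (φ(0),φ(1)) = (0,9) ∈ E(G2) ✓
  (0,7) → (φ(0),φ(7)) = (0,4) ∈ E(G2) ✓
  (0,8) → (φ(0),φ(8)) = (0,7) ∈ E(G2) ✓
  (0,10) → (φ(0),φ(10)) = (0,1) ∈ E(G2) ✓
  (1,2) → (φ(1),φ(2)) = (8,9) ∈ E(G2) ✓
  (1,4) → (φ(1),φ(4)) = (3,9) ∈ E(G2) ✓
  (1,5) → (φ(1),φ(5)) = (6,9) ∈ E(G2) ✓
  (1,9) → (φ(1),φ(9)) = (9,10) ∈ E(G2) ✓
  (1,10) → (φ(1),φ(10)) = (1,9) ∈ E(G2) ✓
  (2,3) → (φ(2),φ(3)) = (5,8) ∈ E(G2) ✓
  (2,5) → (φ(2),φ(5)) = (6,8) ∈ E(G2) ✓
  (2,6) → (φ(2),φ(6)) = (2,8) ∈ E(G2) ✓
  (2,7) → (φ(2),φ(7)) = (4,8) ∈ E(G2) ✓
  (2,8) → (φ(2),φ(8)) = (7,8) ∈ E(G2) ✓
  (2,9) → (φ(2),φ(9)) = (8,10) ∈ E(G2) ✓
  (2,10) → (φ(2),φ(10)) = (1,8) ∈ E(G2) ✓
  (3,4) → (φ(3),φ(4)) = (3,5) ∈ E(G2) ✓
  (3,5) → (φ(3),φ(5)) = (5,6) ∈ E(G2) ✓
  (3,7) → (φ(3),φ(7)) = (4,5) ∈ E(G2) ✓
  (3,9) → (φ(3),φ(9)) = (5,10) ∈ E(G2) ✓
  (3,10) → (φ(3),φ(10)) = (1,5) ∈ E(G2) ✓
  (4,5) → (φ(4),φ(5)) = (3,6) ∈ E(G2) ✓
  (4,8) → (φ(4),φ(8)) = (3,7) ∈ E(G2) ✓
  (4,10) → (φ(4),φ(10)) = (1,3) ∈ E(G2) ✓
  (5,7) → (φ(5),φ(7)) = (4,6) ∈ E(G2) ✓
  (6,7) → (φ(6),φ(7)) = (2,4) ∈ E(G2) ✓
  (6,8) → (φ(6),φ(8)) = (2,7) ∈ E(G2) ✓
  (6,9) → (φ(6),φ(9)) = (2,10) ∈ E(G2) ✓
  (7,10) → (φ(7),φ(10)) = (1,4) ∈ E(G2) ✓
  (8,9) → (φ(8),φ(9)) = (7,10) ∈ E(G2) ✓
All 30 edges of G1 map to edges of G2, and |E(G1)| = |E(G2)| = 30, so φ is a bijection on edges as well as vertices. Hence G1 ≅ G2.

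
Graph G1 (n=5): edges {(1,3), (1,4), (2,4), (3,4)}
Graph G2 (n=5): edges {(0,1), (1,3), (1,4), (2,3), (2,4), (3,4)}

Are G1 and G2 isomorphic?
No, not isomorphic

The graphs are NOT isomorphic.

Counting edges: G1 has 4 edge(s); G2 has 6 edge(s).
Edge count is an isomorphism invariant (a bijection on vertices induces a bijection on edges), so differing edge counts rule out isomorphism.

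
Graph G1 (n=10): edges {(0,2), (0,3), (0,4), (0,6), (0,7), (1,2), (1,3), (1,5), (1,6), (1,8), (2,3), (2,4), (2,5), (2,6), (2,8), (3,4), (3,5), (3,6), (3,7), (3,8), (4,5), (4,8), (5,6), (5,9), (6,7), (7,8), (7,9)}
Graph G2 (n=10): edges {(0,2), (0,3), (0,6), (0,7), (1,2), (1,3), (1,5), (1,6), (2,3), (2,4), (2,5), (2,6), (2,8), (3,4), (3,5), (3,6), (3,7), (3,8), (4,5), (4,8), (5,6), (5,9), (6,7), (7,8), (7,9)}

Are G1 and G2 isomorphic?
No, not isomorphic

The graphs are NOT isomorphic.

Counting edges: G1 has 27 edge(s); G2 has 25 edge(s).
Edge count is an isomorphism invariant (a bijection on vertices induces a bijection on edges), so differing edge counts rule out isomorphism.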